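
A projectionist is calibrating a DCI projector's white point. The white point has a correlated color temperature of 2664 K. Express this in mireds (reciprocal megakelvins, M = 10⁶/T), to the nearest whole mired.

375 mireds

M = 10⁶ / 2664 = 375.375 → 375 mireds.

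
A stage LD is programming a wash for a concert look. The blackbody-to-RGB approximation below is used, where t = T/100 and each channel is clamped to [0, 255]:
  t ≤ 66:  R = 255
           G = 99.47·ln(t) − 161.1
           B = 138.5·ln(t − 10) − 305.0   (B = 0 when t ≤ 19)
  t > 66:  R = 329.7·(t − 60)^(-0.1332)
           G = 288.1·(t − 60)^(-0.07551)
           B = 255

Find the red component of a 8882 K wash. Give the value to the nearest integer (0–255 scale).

211

t = 8882/100 = 88.82; the t > 66 branch applies.
R = 329.7·(88.82 − 60)^(-0.1332) = 329.7·28.82^(-0.1332) = 329.7·0.63910 = 210.711.
Rounded: 211.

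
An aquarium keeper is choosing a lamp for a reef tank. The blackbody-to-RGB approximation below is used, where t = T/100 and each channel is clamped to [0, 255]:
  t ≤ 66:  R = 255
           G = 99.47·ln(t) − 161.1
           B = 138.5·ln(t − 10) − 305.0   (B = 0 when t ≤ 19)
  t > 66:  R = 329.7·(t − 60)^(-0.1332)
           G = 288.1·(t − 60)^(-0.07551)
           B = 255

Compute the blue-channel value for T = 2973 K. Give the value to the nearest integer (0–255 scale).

t = 2973/100 = 29.73; the t ≤ 66 branch applies.
B = 138.5·ln(29.73 − 10) − 305.0 = 138.5·ln 19.73 − 305.0 = 138.5·2.9821 − 305.0 = 108.026.
Rounded: 108.

108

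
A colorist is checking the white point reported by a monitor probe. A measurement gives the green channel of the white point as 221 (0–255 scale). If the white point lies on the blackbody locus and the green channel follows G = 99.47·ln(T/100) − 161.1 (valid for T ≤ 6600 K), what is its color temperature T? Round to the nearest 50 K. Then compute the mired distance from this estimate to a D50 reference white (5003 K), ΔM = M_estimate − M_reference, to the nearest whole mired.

ln t = (221 + 161.1) / 99.47 = 3.8414.
t = e^3.8414 = 46.589.
T = 100·t = 4659 K → 4650 K to the nearest 50 K.
M_estimate = 10⁶/4650 = 215.05; M_reference = 10⁶/5003 = 199.88.
ΔM = 215.05 − 199.88 = 15.17 → +15 mireds.

+15 mireds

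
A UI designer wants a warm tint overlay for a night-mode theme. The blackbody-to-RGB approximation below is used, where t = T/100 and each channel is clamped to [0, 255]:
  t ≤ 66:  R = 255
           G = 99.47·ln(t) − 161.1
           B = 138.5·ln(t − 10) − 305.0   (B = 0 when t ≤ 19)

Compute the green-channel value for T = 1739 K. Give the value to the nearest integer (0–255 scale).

t = 1739/100 = 17.39; the t ≤ 66 branch applies.
G = 99.47·ln 17.39 − 161.1 = 99.47·2.8559 − 161.1 = 122.976.
Rounded: 123.

123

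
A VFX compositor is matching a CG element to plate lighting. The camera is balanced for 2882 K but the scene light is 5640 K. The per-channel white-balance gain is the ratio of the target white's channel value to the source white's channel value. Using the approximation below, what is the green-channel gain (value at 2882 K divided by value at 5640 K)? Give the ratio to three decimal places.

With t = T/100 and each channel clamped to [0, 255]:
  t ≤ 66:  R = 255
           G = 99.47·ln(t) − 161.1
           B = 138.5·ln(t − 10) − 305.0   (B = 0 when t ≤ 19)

At 5640 K (t = 56.4):
  G = 99.47·ln 56.4 − 161.1 = 99.47·4.0325 − 161.1 = 240.010.
At 2882 K (t = 28.82):
  G = 99.47·ln 28.82 − 161.1 = 99.47·3.3611 − 161.1 = 173.226.
Gain = 173.226 / 240.010 = 0.7217 → 0.722.

0.722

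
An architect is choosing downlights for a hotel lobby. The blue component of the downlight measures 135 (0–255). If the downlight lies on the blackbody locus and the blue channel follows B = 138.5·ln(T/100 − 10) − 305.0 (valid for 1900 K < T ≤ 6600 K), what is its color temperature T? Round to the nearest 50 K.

ln(t − 10) = (135 + 305.0) / 138.5 = 3.1769.
t − 10 = e^3.1769 = 23.972, so t = 33.972.
T = 100·t = 3397 K → 3400 K to the nearest 50 K.

3400 K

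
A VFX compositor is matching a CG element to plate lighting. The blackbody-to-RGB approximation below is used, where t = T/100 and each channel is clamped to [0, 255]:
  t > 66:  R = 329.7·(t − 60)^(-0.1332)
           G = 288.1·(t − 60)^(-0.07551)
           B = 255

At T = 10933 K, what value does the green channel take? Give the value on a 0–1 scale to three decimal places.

t = 10933/100 = 109.33; the t > 66 branch applies.
G = 288.1·(109.33 − 60)^(-0.07551) = 288.1·49.33^(-0.07551) = 288.1·0.74499 = 214.633.
On a 0–1 scale: 214.633/255 = 0.8417 → 0.842.

0.842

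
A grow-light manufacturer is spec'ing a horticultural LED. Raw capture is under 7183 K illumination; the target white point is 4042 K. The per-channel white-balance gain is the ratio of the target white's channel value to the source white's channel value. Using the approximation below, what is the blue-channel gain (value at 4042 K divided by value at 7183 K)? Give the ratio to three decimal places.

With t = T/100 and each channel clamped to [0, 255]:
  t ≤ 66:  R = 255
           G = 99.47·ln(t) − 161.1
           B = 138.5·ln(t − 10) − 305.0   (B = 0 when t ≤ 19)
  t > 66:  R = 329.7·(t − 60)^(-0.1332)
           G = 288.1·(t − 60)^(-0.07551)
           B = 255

0.659

At 7183 K (t = 71.83):
  B = 255 by definition for t > 66.
At 4042 K (t = 40.42):
  B = 138.5·ln(40.42 − 10) − 305.0 = 138.5·ln 30.42 − 305.0 = 138.5·3.4151 − 305.0 = 167.991.
Gain = 167.991 / 255.000 = 0.6588 → 0.659.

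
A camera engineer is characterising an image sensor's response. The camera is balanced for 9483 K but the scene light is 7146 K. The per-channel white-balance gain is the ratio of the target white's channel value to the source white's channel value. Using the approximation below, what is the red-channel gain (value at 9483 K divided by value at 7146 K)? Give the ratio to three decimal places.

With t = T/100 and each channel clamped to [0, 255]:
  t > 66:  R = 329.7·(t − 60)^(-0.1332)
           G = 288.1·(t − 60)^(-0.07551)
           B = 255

0.862

At 7146 K (t = 71.46):
  R = 329.7·(71.46 − 60)^(-0.1332) = 329.7·11.46^(-0.1332) = 329.7·0.72263 = 238.251.
At 9483 K (t = 94.83):
  R = 329.7·(94.83 − 60)^(-0.1332) = 329.7·34.83^(-0.1332) = 329.7·0.62318 = 205.462.
Gain = 205.462 / 238.251 = 0.8624 → 0.862.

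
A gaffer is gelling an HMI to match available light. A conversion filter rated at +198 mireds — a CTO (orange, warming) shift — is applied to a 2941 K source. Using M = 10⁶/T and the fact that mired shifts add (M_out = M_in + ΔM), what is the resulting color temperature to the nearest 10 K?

1860 K

M_in = 10⁶/2941 = 340.02 mireds.
M_out = 340.02 + (+198) = 538.02 mireds.
T_out = 10⁶/538.02 = 1858.7 K → 1860 K.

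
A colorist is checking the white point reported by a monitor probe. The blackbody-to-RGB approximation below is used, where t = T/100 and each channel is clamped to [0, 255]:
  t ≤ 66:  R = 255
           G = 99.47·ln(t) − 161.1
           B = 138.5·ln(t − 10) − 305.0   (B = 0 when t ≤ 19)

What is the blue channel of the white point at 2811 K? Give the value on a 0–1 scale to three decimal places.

t = 2811/100 = 28.11; the t ≤ 66 branch applies.
B = 138.5·ln(28.11 − 10) − 305.0 = 138.5·ln 18.11 − 305.0 = 138.5·2.8965 − 305.0 = 96.160.
On a 0–1 scale: 96.160/255 = 0.3771 → 0.377.

0.377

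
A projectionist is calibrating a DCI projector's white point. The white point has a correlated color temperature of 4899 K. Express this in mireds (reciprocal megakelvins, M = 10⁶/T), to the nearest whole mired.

M = 10⁶ / 4899 = 204.123 → 204 mireds.

204 mireds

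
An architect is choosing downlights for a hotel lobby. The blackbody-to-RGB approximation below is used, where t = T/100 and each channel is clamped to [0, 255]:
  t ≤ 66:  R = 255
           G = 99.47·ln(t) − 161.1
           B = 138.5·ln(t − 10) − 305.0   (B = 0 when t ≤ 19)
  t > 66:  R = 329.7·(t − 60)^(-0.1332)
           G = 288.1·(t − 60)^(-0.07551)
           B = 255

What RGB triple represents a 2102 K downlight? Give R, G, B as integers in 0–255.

R=255, G=142, B=27

t = 2102/100 = 21.02; the t ≤ 66 branch applies.
R = 255 by definition for t ≤ 66.
G = 99.47·ln 21.02 − 161.1 = 99.47·3.0455 − 161.1 = 141.833.
B = 138.5·ln(21.02 − 10) − 305.0 = 138.5·ln 11.02 − 305.0 = 138.5·2.3997 − 305.0 = 27.360.
Rounded: (255, 142, 27).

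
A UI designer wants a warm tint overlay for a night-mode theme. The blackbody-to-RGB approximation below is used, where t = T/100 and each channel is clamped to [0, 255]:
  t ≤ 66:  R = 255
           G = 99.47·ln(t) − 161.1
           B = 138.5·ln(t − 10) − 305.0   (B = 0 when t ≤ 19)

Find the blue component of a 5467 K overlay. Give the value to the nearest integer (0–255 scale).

221

t = 5467/100 = 54.67; the t ≤ 66 branch applies.
B = 138.5·ln(54.67 − 10) − 305.0 = 138.5·ln 44.67 − 305.0 = 138.5·3.7993 − 305.0 = 221.203.
Rounded: 221.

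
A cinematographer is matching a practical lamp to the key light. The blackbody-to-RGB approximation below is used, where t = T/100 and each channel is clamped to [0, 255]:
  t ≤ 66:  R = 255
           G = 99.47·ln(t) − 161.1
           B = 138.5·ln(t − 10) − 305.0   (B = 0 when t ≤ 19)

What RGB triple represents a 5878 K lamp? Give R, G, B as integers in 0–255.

R=255, G=244, B=233

t = 5878/100 = 58.78; the t ≤ 66 branch applies.
R = 255 by definition for t ≤ 66.
G = 99.47·ln 58.78 − 161.1 = 99.47·4.0738 − 161.1 = 244.121.
B = 138.5·ln(58.78 − 10) − 305.0 = 138.5·ln 48.78 − 305.0 = 138.5·3.8873 − 305.0 = 233.394.
Rounded: (255, 244, 233).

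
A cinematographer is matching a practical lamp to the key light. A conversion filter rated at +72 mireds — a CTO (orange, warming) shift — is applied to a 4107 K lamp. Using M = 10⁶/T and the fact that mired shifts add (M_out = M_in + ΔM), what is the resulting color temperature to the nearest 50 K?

3150 K

M_in = 10⁶/4107 = 243.49 mireds.
M_out = 243.49 + (+72) = 315.49 mireds.
T_out = 10⁶/315.49 = 3169.7 K → 3150 K.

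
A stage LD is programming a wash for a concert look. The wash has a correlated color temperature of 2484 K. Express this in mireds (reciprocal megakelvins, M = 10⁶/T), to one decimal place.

402.6 mireds

M = 10⁶ / 2484 = 402.576 → 402.6 mireds.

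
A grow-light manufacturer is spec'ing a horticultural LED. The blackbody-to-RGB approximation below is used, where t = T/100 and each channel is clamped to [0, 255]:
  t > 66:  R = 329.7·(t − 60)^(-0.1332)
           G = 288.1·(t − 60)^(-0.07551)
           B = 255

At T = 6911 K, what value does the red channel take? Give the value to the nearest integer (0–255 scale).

t = 6911/100 = 69.11; the t > 66 branch applies.
R = 329.7·(69.11 − 60)^(-0.1332) = 329.7·9.11^(-0.1332) = 329.7·0.74506 = 245.647.
Rounded: 246.

246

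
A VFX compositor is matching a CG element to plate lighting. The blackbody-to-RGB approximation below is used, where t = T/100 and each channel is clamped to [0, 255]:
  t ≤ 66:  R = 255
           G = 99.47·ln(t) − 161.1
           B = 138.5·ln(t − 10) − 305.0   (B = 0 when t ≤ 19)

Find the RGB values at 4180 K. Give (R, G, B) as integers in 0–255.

t = 4180/100 = 41.8; the t ≤ 66 branch applies.
R = 255 by definition for t ≤ 66.
G = 99.47·ln 41.8 − 161.1 = 99.47·3.7329 − 161.1 = 210.211.
B = 138.5·ln(41.8 − 10) − 305.0 = 138.5·ln 31.8 − 305.0 = 138.5·3.4595 − 305.0 = 174.136.
Rounded: (255, 210, 174).

(255, 210, 174)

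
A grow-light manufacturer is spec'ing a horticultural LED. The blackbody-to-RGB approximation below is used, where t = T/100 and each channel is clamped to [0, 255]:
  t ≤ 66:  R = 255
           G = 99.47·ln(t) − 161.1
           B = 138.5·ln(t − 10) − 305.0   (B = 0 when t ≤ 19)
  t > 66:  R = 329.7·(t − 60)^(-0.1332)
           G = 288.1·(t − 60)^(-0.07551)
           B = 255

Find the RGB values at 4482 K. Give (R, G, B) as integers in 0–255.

(255, 217, 187)

t = 4482/100 = 44.82; the t ≤ 66 branch applies.
R = 255 by definition for t ≤ 66.
G = 99.47·ln 44.82 − 161.1 = 99.47·3.8027 − 161.1 = 217.150.
B = 138.5·ln(44.82 − 10) − 305.0 = 138.5·ln 34.82 − 305.0 = 138.5·3.5502 − 305.0 = 186.702.
Rounded: (255, 217, 187).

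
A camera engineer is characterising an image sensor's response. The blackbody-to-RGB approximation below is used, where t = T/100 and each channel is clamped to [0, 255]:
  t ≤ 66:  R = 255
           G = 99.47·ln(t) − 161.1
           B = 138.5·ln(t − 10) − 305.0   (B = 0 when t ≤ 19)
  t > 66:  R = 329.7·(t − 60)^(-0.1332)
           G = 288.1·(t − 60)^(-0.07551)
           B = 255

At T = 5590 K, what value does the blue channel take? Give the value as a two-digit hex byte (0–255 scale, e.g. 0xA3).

0xE1

t = 5590/100 = 55.9; the t ≤ 66 branch applies.
B = 138.5·ln(55.9 − 10) − 305.0 = 138.5·ln 45.9 − 305.0 = 138.5·3.8265 − 305.0 = 224.965.
Rounded: 225; in hex, 0xE1.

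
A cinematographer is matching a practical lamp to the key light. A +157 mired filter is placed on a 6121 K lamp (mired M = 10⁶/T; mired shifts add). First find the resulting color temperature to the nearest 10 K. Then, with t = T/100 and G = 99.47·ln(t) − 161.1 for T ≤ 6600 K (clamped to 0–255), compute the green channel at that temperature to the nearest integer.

181

M_in = 10⁶/6121 = 163.37; M_out = 163.37 + (+157) = 320.37.
T_out = 10⁶/320.37 = 3121.4 K → 3120 K; t = 31.2.
G = 99.47·ln 31.2 − 161.1 = 99.47·3.4404 − 161.1 = 181.118.
Rounded: 181.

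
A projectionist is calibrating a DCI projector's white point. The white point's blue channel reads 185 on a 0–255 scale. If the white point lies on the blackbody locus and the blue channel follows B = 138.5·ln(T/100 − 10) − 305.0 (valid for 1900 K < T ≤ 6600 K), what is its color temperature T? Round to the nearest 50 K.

4450 K

ln(t − 10) = (185 + 305.0) / 138.5 = 3.5379.
t − 10 = e^3.5379 = 34.395, so t = 44.395.
T = 100·t = 4439 K → 4450 K to the nearest 50 K.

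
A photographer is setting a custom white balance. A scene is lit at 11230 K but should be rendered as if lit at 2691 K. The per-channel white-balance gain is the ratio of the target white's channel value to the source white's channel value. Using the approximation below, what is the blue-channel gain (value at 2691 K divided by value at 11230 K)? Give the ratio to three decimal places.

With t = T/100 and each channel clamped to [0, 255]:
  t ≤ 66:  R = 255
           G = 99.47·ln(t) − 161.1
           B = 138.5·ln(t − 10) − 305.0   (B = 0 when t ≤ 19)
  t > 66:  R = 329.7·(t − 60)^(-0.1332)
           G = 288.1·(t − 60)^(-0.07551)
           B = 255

0.340

At 11230 K (t = 112.3):
  B = 255 by definition for t > 66.
At 2691 K (t = 26.91):
  B = 138.5·ln(26.91 − 10) − 305.0 = 138.5·ln 16.91 − 305.0 = 138.5·2.8279 − 305.0 = 86.665.
Gain = 86.665 / 255.000 = 0.3399 → 0.340.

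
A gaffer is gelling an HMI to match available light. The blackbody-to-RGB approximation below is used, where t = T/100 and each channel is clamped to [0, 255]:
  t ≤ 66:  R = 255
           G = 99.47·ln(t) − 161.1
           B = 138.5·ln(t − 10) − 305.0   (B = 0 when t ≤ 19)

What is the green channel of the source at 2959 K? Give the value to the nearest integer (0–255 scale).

176

t = 2959/100 = 29.59; the t ≤ 66 branch applies.
G = 99.47·ln 29.59 − 161.1 = 99.47·3.3874 − 161.1 = 175.848.
Rounded: 176.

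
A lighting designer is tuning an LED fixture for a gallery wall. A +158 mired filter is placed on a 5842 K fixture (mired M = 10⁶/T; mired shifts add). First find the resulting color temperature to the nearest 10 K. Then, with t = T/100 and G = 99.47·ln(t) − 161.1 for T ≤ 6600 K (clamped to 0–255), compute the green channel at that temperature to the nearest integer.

M_in = 10⁶/5842 = 171.17; M_out = 171.17 + (+158) = 329.17.
T_out = 10⁶/329.17 = 3037.9 K → 3040 K; t = 30.4.
G = 99.47·ln 30.4 − 161.1 = 99.47·3.4144 − 161.1 = 178.535.
Rounded: 179.

179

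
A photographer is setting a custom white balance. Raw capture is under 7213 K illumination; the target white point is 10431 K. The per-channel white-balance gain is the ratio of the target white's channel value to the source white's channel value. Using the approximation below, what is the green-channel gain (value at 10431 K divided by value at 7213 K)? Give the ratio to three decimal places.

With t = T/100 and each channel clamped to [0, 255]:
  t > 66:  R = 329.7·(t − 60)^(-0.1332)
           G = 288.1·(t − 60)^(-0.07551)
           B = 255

0.907

At 7213 K (t = 72.13):
  G = 288.1·(72.13 − 60)^(-0.07551) = 288.1·12.13^(-0.07551) = 288.1·0.82824 = 238.617.
At 10431 K (t = 104.31):
  G = 288.1·(104.31 − 60)^(-0.07551) = 288.1·44.31^(-0.07551) = 288.1·0.75106 = 216.379.
Gain = 216.379 / 238.617 = 0.9068 → 0.907.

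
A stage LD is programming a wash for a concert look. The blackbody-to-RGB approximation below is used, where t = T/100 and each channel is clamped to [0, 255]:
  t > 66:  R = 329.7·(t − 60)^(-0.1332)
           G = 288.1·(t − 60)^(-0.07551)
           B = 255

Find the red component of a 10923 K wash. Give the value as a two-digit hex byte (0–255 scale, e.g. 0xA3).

0xC4

t = 10923/100 = 109.23; the t > 66 branch applies.
R = 329.7·(109.23 − 60)^(-0.1332) = 329.7·49.23^(-0.1332) = 329.7·0.59511 = 196.207.
Rounded: 196; in hex, 0xC4.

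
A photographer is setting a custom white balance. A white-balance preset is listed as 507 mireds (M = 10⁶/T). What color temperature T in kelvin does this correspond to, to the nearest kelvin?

1972 K

T = 10⁶ / 507 = 1972.39 K → 1972 K.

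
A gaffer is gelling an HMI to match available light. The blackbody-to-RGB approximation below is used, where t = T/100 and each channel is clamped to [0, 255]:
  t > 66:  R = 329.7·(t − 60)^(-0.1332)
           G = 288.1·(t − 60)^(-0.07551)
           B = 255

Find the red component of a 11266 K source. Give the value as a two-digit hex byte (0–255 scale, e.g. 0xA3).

0xC2

t = 11266/100 = 112.66; the t > 66 branch applies.
R = 329.7·(112.66 − 60)^(-0.1332) = 329.7·52.66^(-0.1332) = 329.7·0.58979 = 194.454.
Rounded: 194; in hex, 0xC2.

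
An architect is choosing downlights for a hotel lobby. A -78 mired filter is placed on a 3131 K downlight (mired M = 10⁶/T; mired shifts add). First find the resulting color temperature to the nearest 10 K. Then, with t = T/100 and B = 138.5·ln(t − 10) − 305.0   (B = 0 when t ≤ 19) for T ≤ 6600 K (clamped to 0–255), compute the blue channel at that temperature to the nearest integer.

172

M_in = 10⁶/3131 = 319.39; M_out = 319.39 + (-78) = 241.39.
T_out = 10⁶/241.39 = 4142.7 K → 4140 K; t = 41.4.
B = 138.5·ln(41.4 − 10) − 305.0 = 138.5·ln 31.4 − 305.0 = 138.5·3.4468 − 305.0 = 172.383.
Rounded: 172.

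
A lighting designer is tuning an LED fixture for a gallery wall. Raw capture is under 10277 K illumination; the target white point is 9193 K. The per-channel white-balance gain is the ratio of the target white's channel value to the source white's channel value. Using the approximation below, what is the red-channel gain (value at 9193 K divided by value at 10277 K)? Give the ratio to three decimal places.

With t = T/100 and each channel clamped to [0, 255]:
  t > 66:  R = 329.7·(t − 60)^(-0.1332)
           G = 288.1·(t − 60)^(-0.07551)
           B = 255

1.040

At 10277 K (t = 102.77):
  R = 329.7·(102.77 − 60)^(-0.1332) = 329.7·42.77^(-0.1332) = 329.7·0.60636 = 199.918.
At 9193 K (t = 91.93):
  R = 329.7·(91.93 − 60)^(-0.1332) = 329.7·31.93^(-0.1332) = 329.7·0.63044 = 207.855.
Gain = 207.855 / 199.918 = 1.0397 → 1.040.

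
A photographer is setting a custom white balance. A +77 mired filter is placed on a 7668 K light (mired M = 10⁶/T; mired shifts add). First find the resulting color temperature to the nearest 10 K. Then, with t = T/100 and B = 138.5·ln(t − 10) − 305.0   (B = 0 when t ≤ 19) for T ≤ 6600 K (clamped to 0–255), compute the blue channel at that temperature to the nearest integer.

200

M_in = 10⁶/7668 = 130.41; M_out = 130.41 + (+77) = 207.41.
T_out = 10⁶/207.41 = 4821.3 K → 4820 K; t = 48.2.
B = 138.5·ln(48.2 − 10) − 305.0 = 138.5·ln 38.2 − 305.0 = 138.5·3.6428 − 305.0 = 199.533.
Rounded: 200.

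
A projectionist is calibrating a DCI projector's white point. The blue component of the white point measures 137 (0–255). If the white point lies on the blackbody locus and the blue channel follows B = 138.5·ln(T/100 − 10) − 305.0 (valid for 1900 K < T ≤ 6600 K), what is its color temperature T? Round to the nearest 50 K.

ln(t − 10) = (137 + 305.0) / 138.5 = 3.1913.
t − 10 = e^3.1913 = 24.321, so t = 34.321.
T = 100·t = 3432 K → 3450 K to the nearest 50 K.

3450 K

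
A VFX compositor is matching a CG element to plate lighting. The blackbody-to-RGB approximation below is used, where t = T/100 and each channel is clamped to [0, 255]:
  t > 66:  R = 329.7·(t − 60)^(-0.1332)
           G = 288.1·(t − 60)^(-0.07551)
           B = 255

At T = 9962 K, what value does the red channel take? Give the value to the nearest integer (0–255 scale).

202

t = 9962/100 = 99.62; the t > 66 branch applies.
R = 329.7·(99.62 − 60)^(-0.1332) = 329.7·39.62^(-0.1332) = 329.7·0.61257 = 201.965.
Rounded: 202.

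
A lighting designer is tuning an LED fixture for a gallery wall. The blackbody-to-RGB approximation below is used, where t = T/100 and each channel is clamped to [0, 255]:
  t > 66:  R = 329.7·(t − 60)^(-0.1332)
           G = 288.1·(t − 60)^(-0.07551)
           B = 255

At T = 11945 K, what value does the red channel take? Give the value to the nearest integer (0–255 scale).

191

t = 11945/100 = 119.45; the t > 66 branch applies.
R = 329.7·(119.45 − 60)^(-0.1332) = 329.7·59.45^(-0.1332) = 329.7·0.58034 = 191.338.
Rounded: 191.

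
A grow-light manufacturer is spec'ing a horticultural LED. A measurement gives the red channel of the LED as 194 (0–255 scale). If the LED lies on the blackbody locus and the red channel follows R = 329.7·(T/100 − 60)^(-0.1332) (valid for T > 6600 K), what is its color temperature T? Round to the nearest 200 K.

11400 K

(t − 60)^(-0.1332) = 194/329.7 = 0.58841.
t − 60 = 0.58841^(1/-0.1332) = 0.58841^(-7.508) = 53.593, so t = 113.593.
T = 100·t = 11359 K → 11400 K to the nearest 200 K.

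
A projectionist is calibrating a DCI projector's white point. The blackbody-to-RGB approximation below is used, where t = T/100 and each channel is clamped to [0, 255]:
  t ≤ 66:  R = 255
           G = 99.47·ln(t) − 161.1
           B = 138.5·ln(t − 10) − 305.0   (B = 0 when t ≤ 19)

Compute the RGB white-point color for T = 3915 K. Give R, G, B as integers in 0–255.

t = 3915/100 = 39.15; the t ≤ 66 branch applies.
R = 255 by definition for t ≤ 66.
G = 99.47·ln 39.15 − 161.1 = 99.47·3.6674 − 161.1 = 203.696.
B = 138.5·ln(39.15 − 10) − 305.0 = 138.5·ln 29.15 − 305.0 = 138.5·3.3725 − 305.0 = 162.085.
Rounded: (255, 204, 162).

R=255, G=204, B=162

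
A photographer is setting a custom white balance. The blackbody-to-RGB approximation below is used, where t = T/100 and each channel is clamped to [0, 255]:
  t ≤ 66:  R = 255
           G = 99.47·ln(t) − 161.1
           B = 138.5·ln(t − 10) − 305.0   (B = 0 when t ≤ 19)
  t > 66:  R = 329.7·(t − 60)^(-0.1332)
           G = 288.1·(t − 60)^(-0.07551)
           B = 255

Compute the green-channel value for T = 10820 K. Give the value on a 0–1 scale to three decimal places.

0.843

t = 10820/100 = 108.2; the t > 66 branch applies.
G = 288.1·(108.2 − 60)^(-0.07551) = 288.1·48.2^(-0.07551) = 288.1·0.74630 = 215.009.
On a 0–1 scale: 215.009/255 = 0.8432 → 0.843.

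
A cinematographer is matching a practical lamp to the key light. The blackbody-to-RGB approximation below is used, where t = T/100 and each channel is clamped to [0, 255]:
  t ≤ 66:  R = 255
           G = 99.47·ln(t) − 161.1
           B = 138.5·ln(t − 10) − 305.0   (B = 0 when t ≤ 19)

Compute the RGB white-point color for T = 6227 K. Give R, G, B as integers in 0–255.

R=255, G=250, B=243

t = 6227/100 = 62.27; the t ≤ 66 branch applies.
R = 255 by definition for t ≤ 66.
G = 99.47·ln 62.27 − 161.1 = 99.47·4.1315 − 161.1 = 249.858.
B = 138.5·ln(62.27 − 10) − 305.0 = 138.5·ln 52.27 − 305.0 = 138.5·3.9564 − 305.0 = 242.965.
Rounded: (255, 250, 243).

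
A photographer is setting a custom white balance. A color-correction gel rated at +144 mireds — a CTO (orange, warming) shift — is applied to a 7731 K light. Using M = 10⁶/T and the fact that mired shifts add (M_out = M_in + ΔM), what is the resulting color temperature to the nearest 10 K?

3660 K

M_in = 10⁶/7731 = 129.35 mireds.
M_out = 129.35 + (+144) = 273.35 mireds.
T_out = 10⁶/273.35 = 3658.3 K → 3660 K.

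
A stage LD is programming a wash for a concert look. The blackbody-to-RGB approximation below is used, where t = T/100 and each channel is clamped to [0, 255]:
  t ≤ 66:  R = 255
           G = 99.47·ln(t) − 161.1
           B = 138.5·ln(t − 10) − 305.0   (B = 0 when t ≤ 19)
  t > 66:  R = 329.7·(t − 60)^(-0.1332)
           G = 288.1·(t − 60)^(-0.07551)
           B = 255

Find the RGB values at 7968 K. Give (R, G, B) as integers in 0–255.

t = 7968/100 = 79.68; the t > 66 branch applies.
R = 329.7·(79.68 − 60)^(-0.1332) = 329.7·19.68^(-0.1332) = 329.7·0.67241 = 221.694.
G = 288.1·(79.68 − 60)^(-0.07551) = 288.1·19.68^(-0.07551) = 288.1·0.79852 = 230.055.
B = 255 by definition for t > 66.
Rounded: (222, 230, 255).

(222, 230, 255)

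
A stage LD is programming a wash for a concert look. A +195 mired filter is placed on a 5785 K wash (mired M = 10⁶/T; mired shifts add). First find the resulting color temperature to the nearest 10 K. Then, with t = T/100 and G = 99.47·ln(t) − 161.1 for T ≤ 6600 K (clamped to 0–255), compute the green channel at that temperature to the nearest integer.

167

M_in = 10⁶/5785 = 172.86; M_out = 172.86 + (+195) = 367.86.
T_out = 10⁶/367.86 = 2718.4 K → 2720 K; t = 27.2.
G = 99.47·ln 27.2 − 161.1 = 99.47·3.3032 − 161.1 = 167.471.
Rounded: 167.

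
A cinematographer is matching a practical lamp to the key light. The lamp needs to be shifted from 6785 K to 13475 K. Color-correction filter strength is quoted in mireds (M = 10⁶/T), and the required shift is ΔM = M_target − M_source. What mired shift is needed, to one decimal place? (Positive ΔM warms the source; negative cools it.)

M_source = 10⁶/6785 = 147.384; M_target = 10⁶/13475 = 74.212.
ΔM = 74.212 − 147.384 = -73.172 → -73.2 mireds, a cooling shift.

-73.2 mireds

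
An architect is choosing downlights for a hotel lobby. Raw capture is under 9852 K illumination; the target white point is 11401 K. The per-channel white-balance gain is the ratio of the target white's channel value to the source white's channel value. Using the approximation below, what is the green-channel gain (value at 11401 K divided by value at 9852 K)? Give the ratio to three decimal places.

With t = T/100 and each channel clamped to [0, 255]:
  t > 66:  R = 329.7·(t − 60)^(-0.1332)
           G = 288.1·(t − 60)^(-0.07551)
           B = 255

0.975

At 9852 K (t = 98.52):
  G = 288.1·(98.52 − 60)^(-0.07551) = 288.1·38.52^(-0.07551) = 288.1·0.75904 = 218.680.
At 11401 K (t = 114.01):
  G = 288.1·(114.01 − 60)^(-0.07551) = 288.1·54.01^(-0.07551) = 288.1·0.73991 = 213.169.
Gain = 213.169 / 218.680 = 0.9748 → 0.975.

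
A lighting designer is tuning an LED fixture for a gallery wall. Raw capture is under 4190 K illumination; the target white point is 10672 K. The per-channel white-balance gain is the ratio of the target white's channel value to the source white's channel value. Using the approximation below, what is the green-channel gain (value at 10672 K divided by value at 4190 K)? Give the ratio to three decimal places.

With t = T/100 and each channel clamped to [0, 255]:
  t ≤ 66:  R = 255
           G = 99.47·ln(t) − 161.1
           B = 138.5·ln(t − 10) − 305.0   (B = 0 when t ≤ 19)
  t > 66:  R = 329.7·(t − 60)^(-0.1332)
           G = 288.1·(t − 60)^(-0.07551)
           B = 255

1.024

At 4190 K (t = 41.9):
  G = 99.47·ln 41.9 − 161.1 = 99.47·3.7353 − 161.1 = 210.449.
At 10672 K (t = 106.72):
  G = 288.1·(106.72 − 60)^(-0.07551) = 288.1·46.72^(-0.07551) = 288.1·0.74806 = 215.516.
Gain = 215.516 / 210.449 = 1.0241 → 1.024.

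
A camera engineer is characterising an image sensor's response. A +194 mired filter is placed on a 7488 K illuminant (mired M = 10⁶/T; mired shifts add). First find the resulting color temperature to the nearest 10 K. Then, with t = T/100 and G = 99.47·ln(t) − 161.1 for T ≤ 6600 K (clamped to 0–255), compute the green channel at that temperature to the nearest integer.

M_in = 10⁶/7488 = 133.55; M_out = 133.55 + (+194) = 327.55.
T_out = 10⁶/327.55 = 3053.0 K → 3050 K; t = 30.5.
G = 99.47·ln 30.5 − 161.1 = 99.47·3.4177 − 161.1 = 178.861.
Rounded: 179.

179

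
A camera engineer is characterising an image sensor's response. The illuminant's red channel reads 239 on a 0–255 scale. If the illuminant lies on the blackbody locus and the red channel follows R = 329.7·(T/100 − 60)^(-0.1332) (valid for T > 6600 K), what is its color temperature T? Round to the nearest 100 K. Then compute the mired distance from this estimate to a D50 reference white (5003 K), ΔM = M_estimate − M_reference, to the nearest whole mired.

(t − 60)^(-0.1332) = 239/329.7 = 0.72490.
t − 60 = 0.72490^(1/-0.1332) = 0.72490^(-7.508) = 11.193, so t = 71.193.
T = 100·t = 7119 K → 7100 K to the nearest 100 K.
M_estimate = 10⁶/7100 = 140.85; M_reference = 10⁶/5003 = 199.88.
ΔM = 140.85 − 199.88 = -59.04 → -59 mireds.

-59 mireds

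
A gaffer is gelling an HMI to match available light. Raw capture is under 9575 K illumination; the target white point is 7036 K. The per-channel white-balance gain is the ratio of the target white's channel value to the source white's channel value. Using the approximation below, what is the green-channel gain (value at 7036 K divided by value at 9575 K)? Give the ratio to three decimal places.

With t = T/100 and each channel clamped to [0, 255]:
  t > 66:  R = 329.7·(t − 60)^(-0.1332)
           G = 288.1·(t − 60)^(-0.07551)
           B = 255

1.098

At 9575 K (t = 95.75):
  G = 288.1·(95.75 − 60)^(-0.07551) = 288.1·35.75^(-0.07551) = 288.1·0.76333 = 219.915.
At 7036 K (t = 70.36):
  G = 288.1·(70.36 − 60)^(-0.07551) = 288.1·10.36^(-0.07551) = 288.1·0.83817 = 241.476.
Gain = 241.476 / 219.915 = 1.0980 → 1.098.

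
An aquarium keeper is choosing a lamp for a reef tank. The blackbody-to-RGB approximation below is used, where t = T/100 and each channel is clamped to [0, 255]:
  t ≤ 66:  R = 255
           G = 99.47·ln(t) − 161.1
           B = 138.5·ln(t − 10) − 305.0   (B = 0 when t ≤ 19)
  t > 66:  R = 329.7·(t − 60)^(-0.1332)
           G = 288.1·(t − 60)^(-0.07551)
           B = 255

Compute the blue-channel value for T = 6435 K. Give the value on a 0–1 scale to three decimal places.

0.974

t = 6435/100 = 64.35; the t ≤ 66 branch applies.
B = 138.5·ln(64.35 − 10) − 305.0 = 138.5·ln 54.35 − 305.0 = 138.5·3.9954 − 305.0 = 248.369.
On a 0–1 scale: 248.369/255 = 0.9740 → 0.974.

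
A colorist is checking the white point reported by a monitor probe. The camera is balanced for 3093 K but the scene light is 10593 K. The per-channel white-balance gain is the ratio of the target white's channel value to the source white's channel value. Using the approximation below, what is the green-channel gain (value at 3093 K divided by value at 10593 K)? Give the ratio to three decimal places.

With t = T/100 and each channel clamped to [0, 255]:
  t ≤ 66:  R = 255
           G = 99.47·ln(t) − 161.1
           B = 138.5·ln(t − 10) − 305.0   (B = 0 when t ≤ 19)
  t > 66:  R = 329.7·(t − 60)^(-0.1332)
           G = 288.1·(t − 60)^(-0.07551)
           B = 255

At 10593 K (t = 105.93):
  G = 288.1·(105.93 − 60)^(-0.07551) = 288.1·45.93^(-0.07551) = 288.1·0.74902 = 215.793.
At 3093 K (t = 30.93):
  G = 99.47·ln 30.93 − 161.1 = 99.47·3.4317 − 161.1 = 180.254.
Gain = 180.254 / 215.793 = 0.8353 → 0.835.

0.835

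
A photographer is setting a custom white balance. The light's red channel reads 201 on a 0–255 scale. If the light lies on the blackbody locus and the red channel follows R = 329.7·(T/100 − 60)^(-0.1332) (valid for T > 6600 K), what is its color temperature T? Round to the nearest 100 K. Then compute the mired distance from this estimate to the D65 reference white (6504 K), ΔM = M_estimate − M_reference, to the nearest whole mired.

(t − 60)^(-0.1332) = 201/329.7 = 0.60965.
t − 60 = 0.60965^(1/-0.1332) = 0.60965^(-7.508) = 41.071, so t = 101.071.
T = 100·t = 10107 K → 10100 K to the nearest 100 K.
M_estimate = 10⁶/10100 = 99.01; M_reference = 10⁶/6504 = 153.75.
ΔM = 99.01 − 153.75 = -54.74 → -55 mireds.

-55 mireds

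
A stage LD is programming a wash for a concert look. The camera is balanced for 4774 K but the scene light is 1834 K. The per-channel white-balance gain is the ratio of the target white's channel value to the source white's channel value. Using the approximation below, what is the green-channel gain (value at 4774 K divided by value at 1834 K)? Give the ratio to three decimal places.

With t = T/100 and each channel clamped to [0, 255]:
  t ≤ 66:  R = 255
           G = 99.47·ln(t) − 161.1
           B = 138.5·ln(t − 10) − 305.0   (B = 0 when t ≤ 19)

At 1834 K (t = 18.34):
  G = 99.47·ln 18.34 − 161.1 = 99.47·2.9091 − 161.1 = 128.267.
At 4774 K (t = 47.74):
  G = 99.47·ln 47.74 − 161.1 = 99.47·3.8658 − 161.1 = 223.428.
Gain = 223.428 / 128.267 = 1.7419 → 1.742.

1.742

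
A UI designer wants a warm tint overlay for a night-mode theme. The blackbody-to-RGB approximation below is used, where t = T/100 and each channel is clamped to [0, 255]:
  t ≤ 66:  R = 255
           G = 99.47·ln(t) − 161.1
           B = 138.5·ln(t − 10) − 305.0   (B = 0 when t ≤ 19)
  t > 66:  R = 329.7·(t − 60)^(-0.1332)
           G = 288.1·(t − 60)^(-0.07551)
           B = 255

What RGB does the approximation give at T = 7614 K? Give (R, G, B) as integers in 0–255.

t = 7614/100 = 76.14; the t > 66 branch applies.
R = 329.7·(76.14 − 60)^(-0.1332) = 329.7·16.14^(-0.1332) = 329.7·0.69041 = 227.628.
G = 288.1·(76.14 − 60)^(-0.07551) = 288.1·16.14^(-0.07551) = 288.1·0.81057 = 233.526.
B = 255 by definition for t > 66.
Rounded: (228, 234, 255).

(228, 234, 255)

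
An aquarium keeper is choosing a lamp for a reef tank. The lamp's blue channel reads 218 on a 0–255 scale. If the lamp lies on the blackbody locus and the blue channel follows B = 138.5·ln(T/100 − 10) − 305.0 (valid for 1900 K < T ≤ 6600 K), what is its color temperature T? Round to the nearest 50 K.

ln(t − 10) = (218 + 305.0) / 138.5 = 3.7762.
t − 10 = e^3.7762 = 43.649, so t = 53.649.
T = 100·t = 5365 K → 5350 K to the nearest 50 K.

5350 K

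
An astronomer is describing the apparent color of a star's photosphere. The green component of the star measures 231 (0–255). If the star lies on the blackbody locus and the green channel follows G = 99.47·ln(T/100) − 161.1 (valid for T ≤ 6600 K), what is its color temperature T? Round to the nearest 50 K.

5150 K

ln t = (231 + 161.1) / 99.47 = 3.9419.
t = e^3.9419 = 51.516.
T = 100·t = 5152 K → 5150 K to the nearest 50 K.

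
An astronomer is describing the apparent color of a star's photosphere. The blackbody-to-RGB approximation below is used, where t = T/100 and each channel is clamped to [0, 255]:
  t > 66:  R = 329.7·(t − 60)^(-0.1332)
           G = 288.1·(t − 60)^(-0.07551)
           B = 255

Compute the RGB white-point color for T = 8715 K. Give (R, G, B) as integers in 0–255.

t = 8715/100 = 87.15; the t > 66 branch applies.
R = 329.7·(87.15 − 60)^(-0.1332) = 329.7·27.15^(-0.1332) = 329.7·0.64420 = 212.393.
G = 288.1·(87.15 − 60)^(-0.07551) = 288.1·27.15^(-0.07551) = 288.1·0.77936 = 224.533.
B = 255 by definition for t > 66.
Rounded: (212, 225, 255).

(212, 225, 255)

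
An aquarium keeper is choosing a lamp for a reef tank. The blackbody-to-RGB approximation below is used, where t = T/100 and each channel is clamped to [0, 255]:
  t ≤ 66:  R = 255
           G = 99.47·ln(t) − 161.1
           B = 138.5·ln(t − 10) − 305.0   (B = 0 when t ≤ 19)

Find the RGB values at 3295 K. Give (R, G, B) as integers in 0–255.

t = 3295/100 = 32.95; the t ≤ 66 branch applies.
R = 255 by definition for t ≤ 66.
G = 99.47·ln 32.95 − 161.1 = 99.47·3.4950 − 161.1 = 186.547.
B = 138.5·ln(32.95 − 10) − 305.0 = 138.5·ln 22.95 − 305.0 = 138.5·3.1333 − 305.0 = 128.965.
Rounded: (255, 187, 129).

(255, 187, 129)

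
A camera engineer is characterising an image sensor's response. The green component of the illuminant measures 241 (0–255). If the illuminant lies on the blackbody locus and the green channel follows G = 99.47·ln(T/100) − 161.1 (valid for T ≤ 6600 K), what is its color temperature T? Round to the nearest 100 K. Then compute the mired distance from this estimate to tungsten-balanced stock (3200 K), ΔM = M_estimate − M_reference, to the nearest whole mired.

-137 mireds

ln t = (241 + 161.1) / 99.47 = 4.0424.
t = e^4.0424 = 56.964.
T = 100·t = 5696 K → 5700 K to the nearest 100 K.
M_estimate = 10⁶/5700 = 175.44; M_reference = 10⁶/3200 = 312.50.
ΔM = 175.44 − 312.50 = -137.06 → -137 mireds.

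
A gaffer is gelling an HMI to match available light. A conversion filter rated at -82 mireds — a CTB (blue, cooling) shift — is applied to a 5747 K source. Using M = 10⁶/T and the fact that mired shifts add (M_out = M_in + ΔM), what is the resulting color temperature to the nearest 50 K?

10850 K

M_in = 10⁶/5747 = 174.00 mireds.
M_out = 174.00 + (-82) = 92.00 mireds.
T_out = 10⁶/92.00 = 10869.1 K → 10850 K.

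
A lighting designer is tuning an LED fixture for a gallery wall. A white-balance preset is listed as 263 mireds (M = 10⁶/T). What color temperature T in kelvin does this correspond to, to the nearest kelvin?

T = 10⁶ / 263 = 3802.28 K → 3802 K.

3802 K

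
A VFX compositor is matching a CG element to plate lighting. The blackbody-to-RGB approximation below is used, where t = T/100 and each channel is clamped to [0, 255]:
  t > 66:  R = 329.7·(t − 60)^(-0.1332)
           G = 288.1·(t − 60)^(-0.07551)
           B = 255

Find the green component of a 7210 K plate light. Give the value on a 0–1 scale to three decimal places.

t = 7210/100 = 72.1; the t > 66 branch applies.
G = 288.1·(72.1 − 60)^(-0.07551) = 288.1·12.1^(-0.07551) = 288.1·0.82840 = 238.661.
On a 0–1 scale: 238.661/255 = 0.9359 → 0.936.

0.936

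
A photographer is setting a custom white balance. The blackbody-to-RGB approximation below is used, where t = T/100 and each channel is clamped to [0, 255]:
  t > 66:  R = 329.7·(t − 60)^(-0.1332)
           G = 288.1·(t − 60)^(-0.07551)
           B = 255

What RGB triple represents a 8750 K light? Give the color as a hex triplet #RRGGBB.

t = 8750/100 = 87.5; the t > 66 branch applies.
R = 329.7·(87.5 − 60)^(-0.1332) = 329.7·27.5^(-0.1332) = 329.7·0.64310 = 212.031.
G = 288.1·(87.5 − 60)^(-0.07551) = 288.1·27.5^(-0.07551) = 288.1·0.77860 = 224.315.
B = 255 by definition for t > 66.
Rounded: (212, 224, 255).
In hex: #D4E0FF.

#D4E0FF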